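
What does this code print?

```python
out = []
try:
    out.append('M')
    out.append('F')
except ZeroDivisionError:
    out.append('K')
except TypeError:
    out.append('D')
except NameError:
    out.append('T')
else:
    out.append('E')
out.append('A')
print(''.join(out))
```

Execution trace: 'M' (try body) → 'F' (try body, no exception) → 'E' (else) → 'A' (after the try/except). Output: MFEA

Answer: MFEA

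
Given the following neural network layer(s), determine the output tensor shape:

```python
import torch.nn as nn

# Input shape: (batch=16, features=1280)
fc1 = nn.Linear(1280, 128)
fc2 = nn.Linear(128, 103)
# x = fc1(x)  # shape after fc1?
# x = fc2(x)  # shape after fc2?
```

Input: (16, 1280) -> after fc1: (16, 128) -> Output: (16, 103)

Answer: (16, 103)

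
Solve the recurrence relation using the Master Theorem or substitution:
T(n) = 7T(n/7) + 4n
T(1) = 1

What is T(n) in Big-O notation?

By Master Theorem: a=7, b=7, f(n)=4n. Since log_7(7) = 1 and f(n) = Θ(n^1), Case 2 applies. T(n) = O(n log n).

Answer: O(n log n)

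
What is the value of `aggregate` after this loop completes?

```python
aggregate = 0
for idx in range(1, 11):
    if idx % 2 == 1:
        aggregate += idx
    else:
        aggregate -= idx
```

Add odd, subtract even
`aggregate` takes the values: 0 → 1 → -1 → 2 → -2 → 3 → -3 → 4 → -4 → 5 → -5

Answer: -5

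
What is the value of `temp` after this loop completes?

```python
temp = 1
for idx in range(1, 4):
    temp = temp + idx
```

Start at 1, add 1 through 3
`temp` takes the values: 1 → 2 → 4 → 7

Answer: 7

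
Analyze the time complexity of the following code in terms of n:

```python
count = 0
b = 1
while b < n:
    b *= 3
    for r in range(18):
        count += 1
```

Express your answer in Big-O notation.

Each loop level contributes: log n × 1. Multiplying the contributions gives O(log n).

Answer: O(log n)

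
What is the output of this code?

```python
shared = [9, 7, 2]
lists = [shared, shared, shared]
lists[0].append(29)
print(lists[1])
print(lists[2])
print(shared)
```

Key concept: list of same reference.
Step by step:
`shared = [9, 7, 2]` → shared = [9, 7, 2]
`lists = [shared, shared, shared]` → lists = [[9, 7, 2], [9, 7, 2], [9, 7, 2]]
`lists[0].append(29)` → shared = [9, 7, 2, 29]; lists = [[9, 7, 2, 29], [9, 7, 2, 29], [9, 7, 2, 29]]
`print(lists[1])` → prints [9, 7, 2, 29]
`print(lists[2])` → prints [9, 7, 2, 29]
`print(shared)` → prints [9, 7, 2, 29]

Answer:
[9, 7, 2, 29]
[9, 7, 2, 29]
[9, 7, 2, 29]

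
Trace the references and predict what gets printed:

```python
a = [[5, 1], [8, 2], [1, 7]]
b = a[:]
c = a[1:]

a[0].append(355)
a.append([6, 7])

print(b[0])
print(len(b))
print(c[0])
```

Key concept: slice with nested mutation.
Step by step:
`a = [[5, 1], [8, 2], [1, 7]]` → a = [[5, 1], [8, 2], [1, 7]]
`b = a[:]` → b = [[5, 1], [8, 2], [1, 7]]
`c = a[1:]` → c = [[8, 2], [1, 7]]
`a[0].append(355)` → a = [[5, 1, 355], [8, 2], [1, 7]]; b = [[5, 1, 355], [8, 2], [1, 7]]
`a.append([6, 7])` → a = [[5, 1, 355], [8, 2], [1, 7], [6, 7]]
`print(b[0])` → prints [5, 1, 355]
`print(len(b))` → prints 3
`print(c[0])` → prints [8, 2]

Answer:
[5, 1, 355]
3
[8, 2]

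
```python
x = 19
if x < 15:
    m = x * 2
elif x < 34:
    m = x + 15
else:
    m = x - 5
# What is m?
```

Trace:
`x = 19` → x = 19
`if x < 15: ...` → x < 15 is False, x < 34 is True → m = 34
So m = 34

Answer: 34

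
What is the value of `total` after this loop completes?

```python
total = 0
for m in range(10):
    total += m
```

Sum of 0 to 9 = 45
`total` takes the values: 0 → 1 → 3 → 6 → 10 → 15 → 21 → 28 → 36 → 45

Answer: 45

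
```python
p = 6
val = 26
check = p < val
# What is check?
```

Trace:
`p = 6` → p = 6
`val = 26` → val = 26
`check = p < val` → check = True
So check = True

Answer: True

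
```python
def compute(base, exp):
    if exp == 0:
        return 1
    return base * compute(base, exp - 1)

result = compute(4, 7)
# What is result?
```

compute(4, 7) = 4 * 4 * 4 * 4 * 4 * 4 * 4 = 16384

Answer: 16384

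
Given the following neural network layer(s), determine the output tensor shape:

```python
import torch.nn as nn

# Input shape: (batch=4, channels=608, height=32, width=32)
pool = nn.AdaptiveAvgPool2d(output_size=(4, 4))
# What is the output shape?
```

Input: (4, 608, 32, 32) -> Output: (4, 608, 4, 4)

Answer: (4, 608, 4, 4)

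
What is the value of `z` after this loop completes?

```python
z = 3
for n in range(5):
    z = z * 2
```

Multiply by 2, 5 times: 3 * 2^5 = 96
`z` takes the values: 3 → 6 → 12 → 24 → 48 → 96

Answer: 96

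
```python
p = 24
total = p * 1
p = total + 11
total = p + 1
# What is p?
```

Trace:
`p = 24` → p = 24
`total = p * 1` → total = 24
`p = total + 11` → p = 35
`total = p + 1` → total = 36
So p = 35

Answer: 35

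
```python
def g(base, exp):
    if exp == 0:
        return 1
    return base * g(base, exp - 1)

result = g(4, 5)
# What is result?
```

g(4, 5) = 4 * 4 * 4 * 4 * 4 = 1024

Answer: 1024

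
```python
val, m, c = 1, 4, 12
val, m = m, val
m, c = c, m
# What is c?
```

Trace:
`val, m, c = 1, 4, 12` → val = 1; m = 4; c = 12
`val, m = m, val` → val = 4; m = 1
`m, c = c, m` → m = 12; c = 1
So c = 1

Answer: 1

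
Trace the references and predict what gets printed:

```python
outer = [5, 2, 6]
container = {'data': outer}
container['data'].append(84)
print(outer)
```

Key concept: dict holds reference to list.
Step by step:
`outer = [5, 2, 6]` → outer = [5, 2, 6]
`container = {'data': outer}` → container = {'data': [5, 2, 6]}
`container['data'].append(84)` → outer = [5, 2, 6, 84]; container = {'data': [5, 2, 6, 84]}
`print(outer)` → prints [5, 2, 6, 84]

Answer: [5, 2, 6, 84]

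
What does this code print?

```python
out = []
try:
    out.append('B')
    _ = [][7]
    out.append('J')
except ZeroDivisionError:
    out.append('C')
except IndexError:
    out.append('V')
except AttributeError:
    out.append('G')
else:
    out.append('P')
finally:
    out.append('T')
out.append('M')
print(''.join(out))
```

Execution trace: 'B' (try body) → 'V' (except IndexError) → 'T' (finally) → 'M' (after the try/except). Output: BVTM

Answer: BVTM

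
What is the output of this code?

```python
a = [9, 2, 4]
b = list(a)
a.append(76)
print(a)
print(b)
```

Key concept: list() constructor creates copy.
Step by step:
`a = [9, 2, 4]` → a = [9, 2, 4]
`b = list(a)` → b = [9, 2, 4]
`a.append(76)` → a = [9, 2, 4, 76]
`print(a)` → prints [9, 2, 4, 76]
`print(b)` → prints [9, 2, 4]

Answer:
[9, 2, 4, 76]
[9, 2, 4]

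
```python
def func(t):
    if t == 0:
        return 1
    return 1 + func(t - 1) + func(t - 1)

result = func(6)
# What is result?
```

func(t) = 1 + 2·func(t-1), func(0)=1. Closed form: (1+1)·2^6 - 1 = 127.

Answer: 127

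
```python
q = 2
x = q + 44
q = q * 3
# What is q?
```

Trace:
`q = 2` → q = 2
`x = q + 44` → x = 46
`q = q * 3` → q = 6
So q = 6

Answer: 6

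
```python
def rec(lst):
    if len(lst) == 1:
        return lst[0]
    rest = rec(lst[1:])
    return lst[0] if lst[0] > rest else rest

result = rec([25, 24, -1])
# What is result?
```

Recursive max over [25, 24, -1] = 25

Answer: 25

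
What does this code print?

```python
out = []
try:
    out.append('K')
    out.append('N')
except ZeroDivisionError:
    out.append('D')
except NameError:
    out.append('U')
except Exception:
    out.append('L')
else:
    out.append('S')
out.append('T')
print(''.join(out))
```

Execution trace: 'K' (try body) → 'N' (try body, no exception) → 'S' (else) → 'T' (after the try/except). Output: KNST

Answer: KNST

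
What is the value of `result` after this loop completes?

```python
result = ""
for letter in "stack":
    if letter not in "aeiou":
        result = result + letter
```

Remove vowels from 'stack'
`result` takes the values: "" → "s" → "st" → "stc" → "stck"

Answer: "stck"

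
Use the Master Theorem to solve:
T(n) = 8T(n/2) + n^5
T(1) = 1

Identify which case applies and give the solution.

a=8, b=2, f(n)=n^5. log_2(8) = 3. Since c=5 > 3 and the regularity condition holds (8(n/2)^5 = (8/2^5)n^5 with 8/2^5 < 1), Case 3 applies: T(n) = Θ(f(n)) = O(n^5).

Answer: O(n^5) - Case 3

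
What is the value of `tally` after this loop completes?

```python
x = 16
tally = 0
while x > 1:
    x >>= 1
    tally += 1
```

Count right shifts until 1
`tally` takes the values: 0 → 1 → 2 → 3 → 4

Answer: 4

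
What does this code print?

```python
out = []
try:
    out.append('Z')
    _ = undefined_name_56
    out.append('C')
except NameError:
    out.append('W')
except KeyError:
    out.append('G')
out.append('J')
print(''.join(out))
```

Execution trace: 'Z' (try body) → 'W' (except NameError) → 'J' (after the try/except). Output: ZWJ

Answer: ZWJ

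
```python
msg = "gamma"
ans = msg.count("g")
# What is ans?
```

Trace:
`msg = "gamma"` → msg = 'gamma'
`ans = msg.count("g")` → ans = 1
So ans = 1

Answer: 1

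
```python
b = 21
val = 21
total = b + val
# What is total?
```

Trace:
`b = 21` → b = 21
`val = 21` → val = 21
`total = b + val` → total = 42
So total = 42

Answer: 42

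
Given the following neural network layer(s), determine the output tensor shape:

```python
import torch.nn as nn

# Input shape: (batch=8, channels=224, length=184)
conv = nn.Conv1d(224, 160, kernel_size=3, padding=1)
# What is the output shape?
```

Input: (8, 224, 184) -> Output: (8, 160, 184)

Answer: (8, 160, 184)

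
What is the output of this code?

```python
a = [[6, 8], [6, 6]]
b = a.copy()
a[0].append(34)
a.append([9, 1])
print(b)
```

Key concept: shallow copy with nested lists.
Step by step:
`a = [[6, 8], [6, 6]]` → a = [[6, 8], [6, 6]]
`b = a.copy()` → b = [[6, 8], [6, 6]]
`a[0].append(34)` → a = [[6, 8, 34], [6, 6]]; b = [[6, 8, 34], [6, 6]]
`a.append([9, 1])` → a = [[6, 8, 34], [6, 6], [9, 1]]
`print(b)` → prints [[6, 8, 34], [6, 6]]

Answer: [[6, 8, 34], [6, 6]]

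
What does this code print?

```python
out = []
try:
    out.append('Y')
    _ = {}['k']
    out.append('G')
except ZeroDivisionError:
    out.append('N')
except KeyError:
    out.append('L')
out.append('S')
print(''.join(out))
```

Execution trace: 'Y' (try body) → 'L' (except KeyError) → 'S' (after the try/except). Output: YLS

Answer: YLS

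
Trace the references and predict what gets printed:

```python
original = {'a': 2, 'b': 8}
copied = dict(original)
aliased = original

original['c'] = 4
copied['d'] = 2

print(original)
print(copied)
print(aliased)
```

Key concept: dict() creates copy, assignment creates alias.
Step by step:
`original = {'a': 2, 'b': 8}` → original = {'a': 2, 'b': 8}
`copied = dict(original)` → copied = {'a': 2, 'b': 8}
`aliased = original` → aliased = {'a': 2, 'b': 8} (same object as original)
`original['c'] = 4` → original = {'a': 2, 'b': 8, 'c': 4} (same object as aliased); aliased = {'a': 2, 'b': 8, 'c': 4} (same object as original)
`copied['d'] = 2` → copied = {'a': 2, 'b': 8, 'd': 2}
`print(original)` → prints {'a': 2, 'b': 8, 'c': 4}
`print(copied)` → prints {'a': 2, 'b': 8, 'd': 2}
`print(aliased)` → prints {'a': 2, 'b': 8, 'c': 4}

Answer:
{'a': 2, 'b': 8, 'c': 4}
{'a': 2, 'b': 8, 'd': 2}
{'a': 2, 'b': 8, 'c': 4}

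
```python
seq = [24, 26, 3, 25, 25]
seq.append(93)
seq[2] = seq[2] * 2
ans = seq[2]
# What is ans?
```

Trace:
`seq = [24, 26, 3, 25, 25]` → seq = [24, 26, 3, 25, 25]
`seq.append(93)` → seq = [24, 26, 3, 25, 25, 93]
`seq[2] = seq[2] * 2` → seq = [24, 26, 6, 25, 25, 93]
`ans = seq[2]` → ans = 6
So ans = 6

Answer: 6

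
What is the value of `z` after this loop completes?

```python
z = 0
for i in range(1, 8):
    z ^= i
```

XOR of 1 to 7
`z` takes the values: 0 → 1 → 3 → 0 → 4 → 1 → 7 → 0

Answer: 0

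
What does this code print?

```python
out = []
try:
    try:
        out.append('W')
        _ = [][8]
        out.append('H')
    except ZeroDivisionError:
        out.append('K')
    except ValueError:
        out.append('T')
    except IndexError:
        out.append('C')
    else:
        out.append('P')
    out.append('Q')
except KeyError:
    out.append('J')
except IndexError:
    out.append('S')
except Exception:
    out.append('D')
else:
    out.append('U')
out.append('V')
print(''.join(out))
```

Execution trace: 'W' (inner try body) → 'C' (inner except IndexError) → 'Q' (try body, no exception) → 'U' (else) → 'V' (after the try/except). Output: WCQUV

Answer: WCQUV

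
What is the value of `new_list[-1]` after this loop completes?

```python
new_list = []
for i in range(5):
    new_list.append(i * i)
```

Last element of squares 0 to 4
`new_list` takes the values: [] → [0] → [0, 1] → [0, 1, 4] → [0, 1, 4, 9] → [0, 1, 4, 9, 16]
So `new_list[-1]` = 16

Answer: 16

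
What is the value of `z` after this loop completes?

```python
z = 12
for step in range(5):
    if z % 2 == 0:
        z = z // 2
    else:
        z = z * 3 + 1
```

Collatz-style transformation from 12
`z` takes the values: 12 → 6 → 3 → 10 → 5 → 16

Answer: 16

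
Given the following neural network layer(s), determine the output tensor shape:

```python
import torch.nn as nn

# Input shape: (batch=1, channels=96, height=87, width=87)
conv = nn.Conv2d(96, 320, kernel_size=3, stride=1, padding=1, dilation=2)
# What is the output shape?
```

Input: (1, 96, 87, 87) -> Output: (1, 320, 85, 85)

Answer: (1, 320, 85, 85)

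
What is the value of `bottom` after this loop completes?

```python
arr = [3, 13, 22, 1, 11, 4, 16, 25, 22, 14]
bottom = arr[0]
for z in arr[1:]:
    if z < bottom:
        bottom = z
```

Minimum of [3, 13, 22, 1, 11, 4, 16, 25, 22, 14]
`bottom` takes the values: 3 → 1

Answer: 1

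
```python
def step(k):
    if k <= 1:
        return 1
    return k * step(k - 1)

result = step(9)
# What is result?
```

step(9) = 9 * 8 * 7 * 6 * 5 * 4 * 3 * 2 * 1 = 362880

Answer: 362880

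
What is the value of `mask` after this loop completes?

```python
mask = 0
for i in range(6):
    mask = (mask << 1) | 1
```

Build 6 consecutive 1-bits: 0b111111
`mask` takes the values: 0 → 1 → 3 → 7 → 15 → 31 → 63

Answer: 63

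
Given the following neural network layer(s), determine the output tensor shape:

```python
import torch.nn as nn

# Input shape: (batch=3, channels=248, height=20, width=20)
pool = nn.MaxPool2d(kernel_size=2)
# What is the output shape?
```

Input: (3, 248, 20, 20) -> Output: (3, 248, 10, 10)

Answer: (3, 248, 10, 10)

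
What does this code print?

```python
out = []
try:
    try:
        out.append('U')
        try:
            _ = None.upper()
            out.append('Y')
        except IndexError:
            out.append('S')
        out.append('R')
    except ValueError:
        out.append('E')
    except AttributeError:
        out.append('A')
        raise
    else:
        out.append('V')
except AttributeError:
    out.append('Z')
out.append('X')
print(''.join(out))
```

Execution trace: 'U' (try body) → 'A' (except AttributeError) → 'Z' (outer except AttributeError) → 'X' (after the try/except). Output: UAZX

Answer: UAZX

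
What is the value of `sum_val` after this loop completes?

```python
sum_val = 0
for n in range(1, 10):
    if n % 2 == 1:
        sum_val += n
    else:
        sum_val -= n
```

Add odd, subtract even
`sum_val` takes the values: 0 → 1 → -1 → 2 → -2 → 3 → -3 → 4 → -4 → 5

Answer: 5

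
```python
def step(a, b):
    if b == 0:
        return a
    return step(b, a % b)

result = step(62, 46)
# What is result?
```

step(62, 46) -> step(46, 16) -> step(16, 14) -> step(14, 2) -> step(2, 0) -> 2

Answer: 2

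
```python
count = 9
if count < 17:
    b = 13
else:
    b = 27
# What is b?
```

Trace:
`count = 9` → count = 9
`if count < 17: ...` → count < 17 is True → b = 13
So b = 13

Answer: 13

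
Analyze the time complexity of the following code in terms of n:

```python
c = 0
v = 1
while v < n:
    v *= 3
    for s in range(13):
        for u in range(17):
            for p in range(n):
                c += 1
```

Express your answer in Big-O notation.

Each loop level contributes: log n × 1 × 1 × n. Multiplying the contributions gives O(n log n).

Answer: O(n log n)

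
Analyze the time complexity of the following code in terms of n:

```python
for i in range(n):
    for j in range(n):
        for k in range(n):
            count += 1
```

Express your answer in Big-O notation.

This is Triple nested loop. Time complexity: O(n³).

Answer: O(n³)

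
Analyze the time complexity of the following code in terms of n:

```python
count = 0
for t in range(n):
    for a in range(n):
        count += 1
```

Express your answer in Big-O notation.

Each loop level contributes: n × n. Multiplying the contributions gives O(n^2).

Answer: O(n^2)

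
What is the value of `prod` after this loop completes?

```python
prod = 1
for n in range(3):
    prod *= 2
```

2^3 = 8
`prod` takes the values: 1 → 2 → 4 → 8

Answer: 8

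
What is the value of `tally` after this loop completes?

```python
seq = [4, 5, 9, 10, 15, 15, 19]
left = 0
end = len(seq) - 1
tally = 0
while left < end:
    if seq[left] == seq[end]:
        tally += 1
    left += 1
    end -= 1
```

Count matching pairs from ends
`tally` takes the values: 0

Answer: 0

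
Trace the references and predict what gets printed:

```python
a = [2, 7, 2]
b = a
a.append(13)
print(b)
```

Key concept: basic list aliasing.
Step by step:
`a = [2, 7, 2]` → a = [2, 7, 2]
`b = a` → b = [2, 7, 2] (same object as a)
`a.append(13)` → a = [2, 7, 2, 13] (same object as b); b = [2, 7, 2, 13] (same object as a)
`print(b)` → prints [2, 7, 2, 13]

Answer: [2, 7, 2, 13]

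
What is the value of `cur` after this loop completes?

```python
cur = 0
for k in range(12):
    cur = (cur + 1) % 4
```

Increment mod 4, 12 times = 0
`cur` takes the values: 0 → 1 → 2 → 3 → 0 → 1 → 2 → 3 → 0 → 1 → 2 → 3 → 0

Answer: 0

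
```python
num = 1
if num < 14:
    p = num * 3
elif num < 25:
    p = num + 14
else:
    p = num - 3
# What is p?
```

Trace:
`num = 1` → num = 1
`if num < 14: ...` → num < 14 is True → p = 3
So p = 3

Answer: 3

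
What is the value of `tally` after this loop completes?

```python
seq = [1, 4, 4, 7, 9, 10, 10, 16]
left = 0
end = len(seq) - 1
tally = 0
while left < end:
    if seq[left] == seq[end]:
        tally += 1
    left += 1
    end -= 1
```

Count matching pairs from ends
`tally` takes the values: 0

Answer: 0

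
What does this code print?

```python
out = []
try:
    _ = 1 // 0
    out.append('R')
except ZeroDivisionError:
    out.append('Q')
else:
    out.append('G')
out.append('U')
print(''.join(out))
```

Execution trace: 'Q' (except ZeroDivisionError) → 'U' (after the try/except). Output: QU

Answer: QU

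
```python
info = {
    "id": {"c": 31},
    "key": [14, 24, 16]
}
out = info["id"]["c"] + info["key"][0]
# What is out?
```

Trace:
`info = { ...` → info = {'id': {'c': 31}, 'key': [14, 24, 16]}
`out = info["id"]["c"] + info["key"][0]` → out = 45
So out = 45

Answer: 45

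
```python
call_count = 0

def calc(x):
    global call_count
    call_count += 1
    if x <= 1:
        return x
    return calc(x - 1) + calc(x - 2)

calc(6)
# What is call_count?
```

Calls(x) = 1 + Calls(x-1) + Calls(x-2); Calls(0)=Calls(1)=1. For x=6 this gives 25.

Answer: 25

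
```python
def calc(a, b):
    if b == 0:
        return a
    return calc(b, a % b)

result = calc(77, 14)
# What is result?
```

calc(77, 14) -> calc(14, 7) -> calc(7, 0) -> 7

Answer: 7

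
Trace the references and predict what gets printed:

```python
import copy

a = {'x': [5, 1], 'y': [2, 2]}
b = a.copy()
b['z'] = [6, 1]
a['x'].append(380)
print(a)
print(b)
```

Key concept: shallow copy of dict with mutable values.
Step by step:
`a = {'x': [5, 1], 'y': [2, 2]}` → a = {'x': [5, 1], 'y': [2, 2]}
`b = a.copy()` → b = {'x': [5, 1], 'y': [2, 2]}
`b['z'] = [6, 1]` → b = {'x': [5, 1], 'y': [2, 2], 'z': [6, 1]}
`a['x'].append(380)` → a = {'x': [5, 1, 380], 'y': [2, 2]}; b = {'x': [5, 1, 380], 'y': [2, 2], 'z': [6, 1]}
`print(a)` → prints {'x': [5, 1, 380], 'y': [2, 2]}
`print(b)` → prints {'x': [5, 1, 380], 'y': [2, 2], 'z': [6, 1]}

Answer:
{'x': [5, 1, 380], 'y': [2, 2]}
{'x': [5, 1, 380], 'y': [2, 2], 'z': [6, 1]}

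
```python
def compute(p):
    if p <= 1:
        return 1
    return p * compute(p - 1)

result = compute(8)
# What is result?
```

compute(8) = 8 * 7 * 6 * 5 * 4 * 3 * 2 * 1 = 40320

Answer: 40320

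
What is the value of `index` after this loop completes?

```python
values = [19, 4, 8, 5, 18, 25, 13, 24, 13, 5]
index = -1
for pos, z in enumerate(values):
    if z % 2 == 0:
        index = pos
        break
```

First even number index in [19, 4, 8, 5, 18, 25, 13, 24, 13, 5]
`index` takes the values: -1 → 1

Answer: 1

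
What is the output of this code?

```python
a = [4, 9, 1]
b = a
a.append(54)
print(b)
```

Key concept: basic list aliasing.
Step by step:
`a = [4, 9, 1]` → a = [4, 9, 1]
`b = a` → b = [4, 9, 1] (same object as a)
`a.append(54)` → a = [4, 9, 1, 54] (same object as b); b = [4, 9, 1, 54] (same object as a)
`print(b)` → prints [4, 9, 1, 54]

Answer: [4, 9, 1, 54]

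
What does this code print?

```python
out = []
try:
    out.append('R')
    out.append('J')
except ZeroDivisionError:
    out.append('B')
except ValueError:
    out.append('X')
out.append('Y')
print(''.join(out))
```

Execution trace: 'R' (try body) → 'J' (try body, no exception) → 'Y' (after the try/except). Output: RJY

Answer: RJY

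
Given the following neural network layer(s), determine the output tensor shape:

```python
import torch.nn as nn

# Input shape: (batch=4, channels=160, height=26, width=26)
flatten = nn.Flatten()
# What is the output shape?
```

Input: (4, 160, 26, 26) -> Output: (4, 108160)

Answer: (4, 108160)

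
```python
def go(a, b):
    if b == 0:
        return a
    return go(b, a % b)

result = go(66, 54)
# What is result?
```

go(66, 54) -> go(54, 12) -> go(12, 6) -> go(6, 0) -> 6

Answer: 6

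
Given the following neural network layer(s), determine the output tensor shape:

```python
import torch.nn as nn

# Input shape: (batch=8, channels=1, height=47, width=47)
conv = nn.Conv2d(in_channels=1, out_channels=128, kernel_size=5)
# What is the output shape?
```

Input: (8, 1, 47, 47) -> Output: (8, 128, 43, 43)

Answer: (8, 128, 43, 43)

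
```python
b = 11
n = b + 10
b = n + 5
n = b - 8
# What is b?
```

Trace:
`b = 11` → b = 11
`n = b + 10` → n = 21
`b = n + 5` → b = 26
`n = b - 8` → n = 18
So b = 26

Answer: 26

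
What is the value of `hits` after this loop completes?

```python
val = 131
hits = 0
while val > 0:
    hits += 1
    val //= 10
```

Count digits by repeated division by 10
`hits` takes the values: 0 → 1 → 2 → 3

Answer: 3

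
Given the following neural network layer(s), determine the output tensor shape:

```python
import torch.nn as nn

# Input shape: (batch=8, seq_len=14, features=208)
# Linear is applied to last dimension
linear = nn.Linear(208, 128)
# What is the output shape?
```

Input: (8, 14, 208) -> Output: (8, 14, 128)

Answer: (8, 14, 128)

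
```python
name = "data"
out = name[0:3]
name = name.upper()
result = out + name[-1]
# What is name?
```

Trace:
`name = "data"` → name = 'data'
`out = name[0:3]` → out = 'dat'
`name = name.upper()` → name = 'DATA'
`result = out + name[-1]` → result = 'datA'
So name = 'DATA'

Answer: 'DATA'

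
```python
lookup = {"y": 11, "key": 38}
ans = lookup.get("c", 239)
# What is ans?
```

Trace:
`lookup = {"y": 11, "key": 38}` → lookup = {'y': 11, 'key': 38}
`ans = lookup.get("c", 239)` → ans = 239
So ans = 239

Answer: 239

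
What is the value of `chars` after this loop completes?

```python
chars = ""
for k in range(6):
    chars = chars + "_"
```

Repeat '_' 6 times
`chars` takes the values: "" → "_" → "__" → "___" → "____" → "_____" → "______"

Answer: "______"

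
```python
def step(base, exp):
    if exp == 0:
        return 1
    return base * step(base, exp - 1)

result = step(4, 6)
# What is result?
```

step(4, 6) = 4 * 4 * 4 * 4 * 4 * 4 = 4096

Answer: 4096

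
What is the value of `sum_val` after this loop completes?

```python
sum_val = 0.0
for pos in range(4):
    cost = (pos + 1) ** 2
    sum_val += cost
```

Sum of squared losses 1² + 2² + ... + 4²
`sum_val` takes the values: 0.0 → 1.0 → 5.0 → 14.0 → 30.0

Answer: 30.0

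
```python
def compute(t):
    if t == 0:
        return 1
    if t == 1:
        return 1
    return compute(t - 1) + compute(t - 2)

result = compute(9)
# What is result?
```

Build up from base cases: compute(0)=1, compute(1)=1, compute(2)=2, compute(3)=3, compute(4)=5, compute(5)=8, compute(6)=13, ..., compute(9)=55

Answer: 55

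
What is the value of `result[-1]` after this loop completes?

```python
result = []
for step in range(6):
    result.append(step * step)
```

Last element of squares 0 to 5
`result` takes the values: [] → [0] → [0, 1] → [0, 1, 4] → [0, 1, 4, 9] → [0, 1, 4, 9, 16] → [0, 1, 4, 9, 16, 25]
So `result[-1]` = 25

Answer: 25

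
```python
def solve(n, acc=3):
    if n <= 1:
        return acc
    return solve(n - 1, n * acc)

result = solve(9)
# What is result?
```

Accumulator trace (n, acc): (9, 3) -> (8, 27) -> (7, 216) -> (6, 1512) -> (5, 9072) -> (4, 45360) -> (3, 181440) -> (2, 544320) -> (1, 1088640) -> return 1088640

Answer: 1088640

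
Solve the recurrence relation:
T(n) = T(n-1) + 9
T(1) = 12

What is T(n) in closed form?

Unrolling: T(n) = T(1) + 9·(n-1) = 12 + 9(n-1) = 9n + 3.

Answer: T(n) = 9n + 3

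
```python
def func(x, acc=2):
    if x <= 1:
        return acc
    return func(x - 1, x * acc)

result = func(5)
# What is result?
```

Accumulator trace (n, acc): (5, 2) -> (4, 10) -> (3, 40) -> (2, 120) -> (1, 240) -> return 240

Answer: 240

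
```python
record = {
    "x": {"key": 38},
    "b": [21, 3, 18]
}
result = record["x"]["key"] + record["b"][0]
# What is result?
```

Trace:
`record = { ...` → record = {'x': {'key': 38}, 'b': [21, 3, 18]}
`result = record["x"]["key"] + record["b"][0]` → result = 59
So result = 59

Answer: 59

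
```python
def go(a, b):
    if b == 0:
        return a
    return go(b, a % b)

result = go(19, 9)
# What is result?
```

go(19, 9) -> go(9, 1) -> go(1, 0) -> 1

Answer: 1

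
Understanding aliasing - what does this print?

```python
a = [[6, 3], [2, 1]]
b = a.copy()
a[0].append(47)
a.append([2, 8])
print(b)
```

Key concept: shallow copy with nested lists.
Step by step:
`a = [[6, 3], [2, 1]]` → a = [[6, 3], [2, 1]]
`b = a.copy()` → b = [[6, 3], [2, 1]]
`a[0].append(47)` → a = [[6, 3, 47], [2, 1]]; b = [[6, 3, 47], [2, 1]]
`a.append([2, 8])` → a = [[6, 3, 47], [2, 1], [2, 8]]
`print(b)` → prints [[6, 3, 47], [2, 1]]

Answer: [[6, 3, 47], [2, 1]]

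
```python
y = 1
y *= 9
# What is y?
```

Trace:
`y = 1` → y = 1
`y *= 9` → y = 9
So y = 9

Answer: 9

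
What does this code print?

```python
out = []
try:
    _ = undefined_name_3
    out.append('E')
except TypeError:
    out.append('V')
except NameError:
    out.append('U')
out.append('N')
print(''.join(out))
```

Execution trace: 'U' (except NameError) → 'N' (after the try/except). Output: UN

Answer: UN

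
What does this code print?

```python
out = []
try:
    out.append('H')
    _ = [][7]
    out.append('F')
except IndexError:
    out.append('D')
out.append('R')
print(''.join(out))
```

Execution trace: 'H' (try body) → 'D' (except IndexError) → 'R' (after the try/except). Output: HDR

Answer: HDR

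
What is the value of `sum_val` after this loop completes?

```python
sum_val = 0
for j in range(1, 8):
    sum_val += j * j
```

Sum of squares 1² to 7² = 140
`sum_val` takes the values: 0 → 1 → 5 → 14 → 30 → 55 → 91 → 140

Answer: 140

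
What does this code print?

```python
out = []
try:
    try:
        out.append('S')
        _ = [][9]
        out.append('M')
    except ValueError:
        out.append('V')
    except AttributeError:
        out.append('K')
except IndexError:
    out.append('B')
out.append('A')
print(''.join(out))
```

Execution trace: 'S' (try body) → 'B' (outer except IndexError) → 'A' (after the try/except). Output: SBA

Answer: SBA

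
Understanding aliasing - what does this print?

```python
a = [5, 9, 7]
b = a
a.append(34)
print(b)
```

Key concept: basic list aliasing.
Step by step:
`a = [5, 9, 7]` → a = [5, 9, 7]
`b = a` → b = [5, 9, 7] (same object as a)
`a.append(34)` → a = [5, 9, 7, 34] (same object as b); b = [5, 9, 7, 34] (same object as a)
`print(b)` → prints [5, 9, 7, 34]

Answer: [5, 9, 7, 34]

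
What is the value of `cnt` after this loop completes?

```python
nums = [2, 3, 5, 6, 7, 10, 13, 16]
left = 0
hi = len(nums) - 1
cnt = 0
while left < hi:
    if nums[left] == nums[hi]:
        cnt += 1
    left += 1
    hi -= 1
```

Count matching pairs from ends
`cnt` takes the values: 0

Answer: 0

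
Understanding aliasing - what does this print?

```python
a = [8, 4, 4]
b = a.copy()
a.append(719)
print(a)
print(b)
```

Key concept: list.copy() creates independent copy.
Step by step:
`a = [8, 4, 4]` → a = [8, 4, 4]
`b = a.copy()` → b = [8, 4, 4]
`a.append(719)` → a = [8, 4, 4, 719]
`print(a)` → prints [8, 4, 4, 719]
`print(b)` → prints [8, 4, 4]

Answer:
[8, 4, 4, 719]
[8, 4, 4]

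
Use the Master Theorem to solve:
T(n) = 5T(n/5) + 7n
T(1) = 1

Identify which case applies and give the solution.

a=5, b=5, f(n)=7n. log_5(5) = 1. Since c=1 = 1, Case 2 applies: T(n) = Θ(n^log_b(a) · log n) = O(n log n).

Answer: O(n log n) - Case 2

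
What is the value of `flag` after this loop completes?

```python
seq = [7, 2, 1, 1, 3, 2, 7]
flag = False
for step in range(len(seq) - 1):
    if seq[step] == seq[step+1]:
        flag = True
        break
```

Check consecutive duplicates in [7, 2, 1, 1, 3, 2, 7]
`flag` takes the values: False → True

Answer: True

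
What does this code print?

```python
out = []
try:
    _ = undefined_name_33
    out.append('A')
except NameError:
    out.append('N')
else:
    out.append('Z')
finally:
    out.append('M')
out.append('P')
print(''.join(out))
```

Execution trace: 'N' (except NameError) → 'M' (finally) → 'P' (after the try/except). Output: NMP

Answer: NMP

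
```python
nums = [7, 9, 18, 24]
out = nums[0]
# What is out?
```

Trace:
`nums = [7, 9, 18, 24]` → nums = [7, 9, 18, 24]
`out = nums[0]` → out = 7
So out = 7

Answer: 7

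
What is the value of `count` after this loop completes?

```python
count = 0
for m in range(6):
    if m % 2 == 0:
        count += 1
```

Count numbers divisible by 2 in range(6)
`count` takes the values: 0 → 1 → 2 → 3

Answer: 3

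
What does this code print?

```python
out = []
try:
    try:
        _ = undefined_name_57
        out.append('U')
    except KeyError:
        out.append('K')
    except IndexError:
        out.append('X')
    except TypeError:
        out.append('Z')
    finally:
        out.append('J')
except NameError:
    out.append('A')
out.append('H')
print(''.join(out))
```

Execution trace: 'J' (finally) → 'A' (outer except NameError) → 'H' (after the try/except). Output: JAH

Answer: JAH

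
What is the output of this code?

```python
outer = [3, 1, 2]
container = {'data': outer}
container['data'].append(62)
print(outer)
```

Key concept: dict holds reference to list.
Step by step:
`outer = [3, 1, 2]` → outer = [3, 1, 2]
`container = {'data': outer}` → container = {'data': [3, 1, 2]}
`container['data'].append(62)` → outer = [3, 1, 2, 62]; container = {'data': [3, 1, 2, 62]}
`print(outer)` → prints [3, 1, 2, 62]

Answer: [3, 1, 2, 62]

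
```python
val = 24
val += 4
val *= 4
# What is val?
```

Trace:
`val = 24` → val = 24
`val += 4` → val = 28
`val *= 4` → val = 112
So val = 112

Answer: 112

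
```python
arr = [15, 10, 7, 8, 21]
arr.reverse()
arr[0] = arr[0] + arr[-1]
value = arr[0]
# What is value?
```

Trace:
`arr = [15, 10, 7, 8, 21]` → arr = [15, 10, 7, 8, 21]
`arr.reverse()` → arr = [21, 8, 7, 10, 15]
`arr[0] = arr[0] + arr[-1]` → arr = [36, 8, 7, 10, 15]
`value = arr[0]` → value = 36
So value = 36

Answer: 36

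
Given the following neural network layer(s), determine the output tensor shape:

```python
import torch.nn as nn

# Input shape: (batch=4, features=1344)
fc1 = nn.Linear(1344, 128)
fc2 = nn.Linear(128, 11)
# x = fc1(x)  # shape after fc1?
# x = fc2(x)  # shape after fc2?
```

Input: (4, 1344) -> after fc1: (4, 128) -> Output: (4, 11)

Answer: (4, 11)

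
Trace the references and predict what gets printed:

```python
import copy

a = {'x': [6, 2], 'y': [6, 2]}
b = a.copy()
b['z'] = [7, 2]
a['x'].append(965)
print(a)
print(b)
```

Key concept: shallow copy of dict with mutable values.
Step by step:
`a = {'x': [6, 2], 'y': [6, 2]}` → a = {'x': [6, 2], 'y': [6, 2]}
`b = a.copy()` → b = {'x': [6, 2], 'y': [6, 2]}
`b['z'] = [7, 2]` → b = {'x': [6, 2], 'y': [6, 2], 'z': [7, 2]}
`a['x'].append(965)` → a = {'x': [6, 2, 965], 'y': [6, 2]}; b = {'x': [6, 2, 965], 'y': [6, 2], 'z': [7, 2]}
`print(a)` → prints {'x': [6, 2, 965], 'y': [6, 2]}
`print(b)` → prints {'x': [6, 2, 965], 'y': [6, 2], 'z': [7, 2]}

Answer:
{'x': [6, 2, 965], 'y': [6, 2]}
{'x': [6, 2, 965], 'y': [6, 2], 'z': [7, 2]}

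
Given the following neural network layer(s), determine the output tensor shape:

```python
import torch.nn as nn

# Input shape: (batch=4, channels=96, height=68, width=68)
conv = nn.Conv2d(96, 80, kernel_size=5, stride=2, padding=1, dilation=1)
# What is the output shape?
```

Input: (4, 96, 68, 68) -> Output: (4, 80, 33, 33)

Answer: (4, 80, 33, 33)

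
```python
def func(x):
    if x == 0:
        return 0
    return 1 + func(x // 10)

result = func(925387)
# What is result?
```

Count of digits of 925387: 6

Answer: 6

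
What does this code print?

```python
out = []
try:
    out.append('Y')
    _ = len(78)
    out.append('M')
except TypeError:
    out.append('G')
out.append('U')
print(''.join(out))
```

Execution trace: 'Y' (try body) → 'G' (except TypeError) → 'U' (after the try/except). Output: YGU

Answer: YGU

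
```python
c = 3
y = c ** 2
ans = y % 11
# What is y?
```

Trace:
`c = 3` → c = 3
`y = c ** 2` → y = 9
`ans = y % 11` → ans = 9
So y = 9

Answer: 9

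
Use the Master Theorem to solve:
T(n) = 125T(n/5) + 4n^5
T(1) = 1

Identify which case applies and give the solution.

a=125, b=5, f(n)=4n^5. log_5(125) = 3. Since c=5 > 3 and the regularity condition holds (125(n/5)^5 = (125/5^5)n^5 with 125/5^5 < 1), Case 3 applies: T(n) = Θ(f(n)) = O(n^5).

Answer: O(n^5) - Case 3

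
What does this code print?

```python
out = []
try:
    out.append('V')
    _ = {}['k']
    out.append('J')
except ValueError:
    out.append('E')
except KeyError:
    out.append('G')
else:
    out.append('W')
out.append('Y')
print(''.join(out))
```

Execution trace: 'V' (try body) → 'G' (except KeyError) → 'Y' (after the try/except). Output: VGY

Answer: VGY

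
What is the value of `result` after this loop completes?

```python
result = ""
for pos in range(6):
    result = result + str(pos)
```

Concatenate digits 0 to 5
`result` takes the values: "" → "0" → "01" → "012" → "0123" → "01234" → "012345"

Answer: "012345"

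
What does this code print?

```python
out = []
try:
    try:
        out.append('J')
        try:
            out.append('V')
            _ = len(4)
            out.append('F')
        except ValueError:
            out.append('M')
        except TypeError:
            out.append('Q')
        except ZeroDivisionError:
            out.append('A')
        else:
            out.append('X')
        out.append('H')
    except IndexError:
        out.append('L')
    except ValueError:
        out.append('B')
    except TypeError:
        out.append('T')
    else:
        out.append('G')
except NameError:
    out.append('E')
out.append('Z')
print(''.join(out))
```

Execution trace: 'J' (try body) → 'V' (inner try body) → 'Q' (inner except TypeError) → 'H' (try body, no exception) → 'G' (else) → 'Z' (after the try/except). Output: JVQHGZ

Answer: JVQHGZ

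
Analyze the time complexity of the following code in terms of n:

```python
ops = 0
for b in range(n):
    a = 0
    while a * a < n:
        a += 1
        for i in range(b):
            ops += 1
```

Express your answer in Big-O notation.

Each loop level contributes: n × √n × n. Multiplying the contributions gives O(n^2√n).

Answer: O(n^2√n)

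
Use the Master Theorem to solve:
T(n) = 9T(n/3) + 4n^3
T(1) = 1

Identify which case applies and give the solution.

a=9, b=3, f(n)=4n^3. log_3(9) = 2. Since c=3 > 2 and the regularity condition holds (9(n/3)^3 = (9/3^3)n^3 with 9/3^3 < 1), Case 3 applies: T(n) = Θ(f(n)) = O(n^3).

Answer: O(n^3) - Case 3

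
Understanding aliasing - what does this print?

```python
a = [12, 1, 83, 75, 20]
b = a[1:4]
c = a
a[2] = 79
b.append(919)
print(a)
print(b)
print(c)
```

Key concept: slice vs alias.
Step by step:
`a = [12, 1, 83, 75, 20]` → a = [12, 1, 83, 75, 20]
`b = a[1:4]` → b = [1, 83, 75]
`c = a` → c = [12, 1, 83, 75, 20] (same object as a)
`a[2] = 79` → a = [12, 1, 79, 75, 20] (same object as c); c = [12, 1, 79, 75, 20] (same object as a)
`b.append(919)` → b = [1, 83, 75, 919]
`print(a)` → prints [12, 1, 79, 75, 20]
`print(b)` → prints [1, 83, 75, 919]
`print(c)` → prints [12, 1, 79, 75, 20]

Answer:
[12, 1, 79, 75, 20]
[1, 83, 75, 919]
[12, 1, 79, 75, 20]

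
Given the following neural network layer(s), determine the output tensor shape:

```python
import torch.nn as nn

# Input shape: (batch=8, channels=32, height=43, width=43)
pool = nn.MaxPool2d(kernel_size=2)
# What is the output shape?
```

Input: (8, 32, 43, 43) -> Output: (8, 32, 21, 21)

Answer: (8, 32, 21, 21)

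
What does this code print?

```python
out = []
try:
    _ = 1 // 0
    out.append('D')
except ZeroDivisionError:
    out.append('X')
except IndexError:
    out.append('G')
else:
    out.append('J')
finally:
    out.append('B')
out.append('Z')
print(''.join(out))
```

Execution trace: 'X' (except ZeroDivisionError) → 'B' (finally) → 'Z' (after the try/except). Output: XBZ

Answer: XBZ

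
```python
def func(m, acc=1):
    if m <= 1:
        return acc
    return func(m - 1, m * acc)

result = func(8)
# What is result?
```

Accumulator trace (n, acc): (8, 1) -> (7, 8) -> (6, 56) -> (5, 336) -> (4, 1680) -> (3, 6720) -> (2, 20160) -> (1, 40320) -> return 40320

Answer: 40320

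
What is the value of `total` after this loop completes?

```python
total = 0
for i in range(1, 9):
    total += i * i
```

Sum of squares 1² to 8² = 204
`total` takes the values: 0 → 1 → 5 → 14 → 30 → 55 → 91 → 140 → 204

Answer: 204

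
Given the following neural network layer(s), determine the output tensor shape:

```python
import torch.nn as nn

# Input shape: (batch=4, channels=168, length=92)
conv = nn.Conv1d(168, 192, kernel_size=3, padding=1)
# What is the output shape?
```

Input: (4, 168, 92) -> Output: (4, 192, 92)

Answer: (4, 192, 92)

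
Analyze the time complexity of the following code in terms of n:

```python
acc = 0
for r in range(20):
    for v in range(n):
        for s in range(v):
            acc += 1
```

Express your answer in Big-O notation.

Each loop level contributes: 1 × n × n. Multiplying the contributions gives O(n^2).

Answer: O(n^2)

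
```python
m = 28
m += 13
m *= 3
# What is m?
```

Trace:
`m = 28` → m = 28
`m += 13` → m = 41
`m *= 3` → m = 123
So m = 123

Answer: 123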